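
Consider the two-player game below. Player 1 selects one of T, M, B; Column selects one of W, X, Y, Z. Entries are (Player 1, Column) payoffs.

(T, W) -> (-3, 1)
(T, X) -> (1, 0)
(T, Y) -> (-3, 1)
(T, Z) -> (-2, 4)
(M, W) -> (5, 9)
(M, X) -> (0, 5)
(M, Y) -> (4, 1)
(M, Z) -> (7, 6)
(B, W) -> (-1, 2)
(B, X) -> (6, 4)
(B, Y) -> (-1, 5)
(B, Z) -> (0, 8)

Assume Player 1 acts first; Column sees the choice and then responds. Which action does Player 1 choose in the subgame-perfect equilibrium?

Solve by backward induction (Player 1 leads).
- T: BR = Z, leader payoff -2.
- M: BR = W, leader payoff 5.
- B: BR = Z, leader payoff 0.
Player 1's induced payoffs are -2, 5, 0, so Player 1 commits to M. Subgame-perfect outcome: (M, W) with payoffs (5, 9).

M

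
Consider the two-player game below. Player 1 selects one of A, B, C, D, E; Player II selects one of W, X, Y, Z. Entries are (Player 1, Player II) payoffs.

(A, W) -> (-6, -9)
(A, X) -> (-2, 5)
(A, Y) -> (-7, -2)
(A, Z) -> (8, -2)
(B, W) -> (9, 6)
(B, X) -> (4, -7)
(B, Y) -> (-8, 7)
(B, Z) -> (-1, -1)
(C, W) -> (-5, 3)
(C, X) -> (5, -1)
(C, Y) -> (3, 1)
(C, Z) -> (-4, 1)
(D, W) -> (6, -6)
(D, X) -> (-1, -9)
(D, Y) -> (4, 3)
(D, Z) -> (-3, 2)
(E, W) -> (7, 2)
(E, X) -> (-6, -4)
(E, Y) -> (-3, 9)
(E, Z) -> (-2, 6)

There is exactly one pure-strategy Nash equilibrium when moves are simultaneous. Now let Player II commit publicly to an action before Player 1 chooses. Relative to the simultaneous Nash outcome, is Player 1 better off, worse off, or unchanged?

better off

Backward induction with Player II moving first.
- W: Player 1 compares -6, 9, -5, 6, 7 and picks B; Player II would get 6.
- X: Player 1 compares -2, 4, 5, -1, -6 and picks C; Player II would get -1.
- Y: Player 1 compares -7, -8, 3, 4, -3 and picks D; Player II would get 3.
- Z: Player 1 compares 8, -1, -4, -3, -2 and picks A; Player II would get -2.
Player II's induced payoffs are 6, -1, 3, -2, so Player II commits to W. Subgame-perfect outcome: (B, W) with payoffs (9, 6).
Under simultaneous play:
Player 1's best replies: W→B; X→C; Y→D; Z→A.
Player II's best replies: A→X; B→Y; C→W; D→Y; E→Y.
The unique mutual best reply is (D, Y), giving (4, 3).
Player 1 earns 9 sequentially versus 4 at the Nash outcome: better off.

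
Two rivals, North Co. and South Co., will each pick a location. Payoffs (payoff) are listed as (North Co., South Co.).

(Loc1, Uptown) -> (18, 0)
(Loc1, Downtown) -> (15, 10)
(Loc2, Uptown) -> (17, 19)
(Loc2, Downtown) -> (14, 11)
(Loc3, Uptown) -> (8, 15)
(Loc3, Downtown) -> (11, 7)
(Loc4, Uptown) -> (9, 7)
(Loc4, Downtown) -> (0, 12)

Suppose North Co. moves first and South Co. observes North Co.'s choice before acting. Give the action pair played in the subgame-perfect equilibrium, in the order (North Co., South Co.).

(Loc2, Uptown)

South Co. best-responds to each possible North Co. move:
- Loc1 → South Co. plays Downtown (best of 0, 10); North Co. gets 15.
- Loc2 → South Co. plays Uptown (best of 19, 11); North Co. gets 17.
- Loc3 → South Co. plays Uptown (best of 15, 7); North Co. gets 8.
- Loc4 → South Co. plays Downtown (best of 7, 12); North Co. gets 0.
Maximizing over 15, 17, 8, 0, North Co. chooses Loc2. Subgame-perfect outcome: (Loc2, Uptown) with payoffs (17, 19).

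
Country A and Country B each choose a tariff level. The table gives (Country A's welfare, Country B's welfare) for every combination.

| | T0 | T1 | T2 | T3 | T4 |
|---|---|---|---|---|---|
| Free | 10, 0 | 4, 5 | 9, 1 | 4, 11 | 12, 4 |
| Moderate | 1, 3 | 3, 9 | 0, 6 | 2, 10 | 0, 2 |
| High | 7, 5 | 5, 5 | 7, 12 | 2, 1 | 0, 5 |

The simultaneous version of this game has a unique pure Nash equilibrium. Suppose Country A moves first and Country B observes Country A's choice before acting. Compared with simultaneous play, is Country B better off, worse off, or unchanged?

Backward induction with Country A moving first.
- Free: BR = T3, leader payoff 4.
- Moderate: BR = T3, leader payoff 2.
- High: BR = T2, leader payoff 7.
Country A's induced payoffs are 4, 2, 7, so Country A commits to High. Subgame-perfect outcome: (High, T2) with payoffs (7, 12).
Under simultaneous play:
Country A's best replies: T0→Free; T1→High; T2→Free; T3→Free; T4→Free.
Country B's best replies: Free→T3; Moderate→T3; High→T2.
The unique mutual best reply is (Free, T3), giving (4, 11).
Country B earns 12 sequentially versus 11 at the Nash outcome: better off.

better off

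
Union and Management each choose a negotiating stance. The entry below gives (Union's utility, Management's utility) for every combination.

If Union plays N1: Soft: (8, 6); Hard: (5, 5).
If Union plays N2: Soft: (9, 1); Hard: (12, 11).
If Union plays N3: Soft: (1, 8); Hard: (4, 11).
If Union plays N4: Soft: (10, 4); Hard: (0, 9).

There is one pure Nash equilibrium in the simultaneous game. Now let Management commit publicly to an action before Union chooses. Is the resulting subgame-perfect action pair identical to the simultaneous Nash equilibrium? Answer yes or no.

yes

Work backward from Union's decision.
- Soft: BR = N4, leader payoff 4.
- Hard: BR = N2, leader payoff 11.
Maximizing over 4, 11, Management chooses Hard. Subgame-perfect outcome: (N2, Hard) with payoffs (12, 11).
Under simultaneous play:
Union's best replies: Soft→N4; Hard→N2.
Management's best replies: N1→Soft; N2→Hard; N3→Hard; N4→Hard.
Only (N2, Hard) has each player best-responding; Nash payoffs (12, 11).
Sequential outcome (N2, Hard) coincides with the Nash profile (N2, Hard).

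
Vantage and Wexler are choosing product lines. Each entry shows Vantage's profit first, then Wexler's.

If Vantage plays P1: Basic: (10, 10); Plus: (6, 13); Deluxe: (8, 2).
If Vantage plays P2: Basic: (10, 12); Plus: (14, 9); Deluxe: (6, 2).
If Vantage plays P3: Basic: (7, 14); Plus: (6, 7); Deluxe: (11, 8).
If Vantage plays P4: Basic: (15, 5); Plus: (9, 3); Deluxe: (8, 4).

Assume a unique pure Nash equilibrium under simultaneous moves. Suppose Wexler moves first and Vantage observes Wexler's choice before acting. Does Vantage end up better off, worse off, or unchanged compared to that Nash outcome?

Backward induction with Wexler moving first.
- Basic → Vantage plays P4 (best of 10, 10, 7, 15); Wexler gets 5.
- Plus → Vantage plays P2 (best of 6, 14, 6, 9); Wexler gets 9.
- Deluxe → Vantage plays P3 (best of 8, 6, 11, 8); Wexler gets 8.
Wexler's induced payoffs are 5, 9, 8, so Wexler commits to Plus. Subgame-perfect outcome: (P2, Plus) with payoffs (14, 9).
For the simultaneous game, intersect best replies.
Vantage's best replies: Basic→P4; Plus→P2; Deluxe→P3.
Wexler's best replies: P1→Plus; P2→Basic; P3→Basic; P4→Basic.
Only (P4, Basic) has each player best-responding; Nash payoffs (15, 5).
Vantage earns 14 sequentially versus 15 at the Nash outcome: worse off.

worse off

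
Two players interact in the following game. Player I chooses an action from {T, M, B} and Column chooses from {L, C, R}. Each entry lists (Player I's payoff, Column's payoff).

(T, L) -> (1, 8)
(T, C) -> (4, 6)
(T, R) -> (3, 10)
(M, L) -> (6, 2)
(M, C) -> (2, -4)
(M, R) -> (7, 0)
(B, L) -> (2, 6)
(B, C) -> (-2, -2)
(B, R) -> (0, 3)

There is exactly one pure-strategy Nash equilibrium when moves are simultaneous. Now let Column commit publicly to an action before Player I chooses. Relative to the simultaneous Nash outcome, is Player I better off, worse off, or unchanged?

Backward induction with Column moving first.
- L: Player I compares 1, 6, 2 and picks M; Column would get 2.
- C: Player I compares 4, 2, -2 and picks T; Column would get 6.
- R: Player I compares 3, 7, 0 and picks M; Column would get 0.
Column's induced payoffs are 2, 6, 0, so Column commits to C. Subgame-perfect outcome: (T, C) with payoffs (4, 6).
For the simultaneous game, intersect best replies.
Player I's best replies: L→M; C→T; R→M.
Column's best replies: T→R; M→L; B→L.
The unique mutual best reply is (M, L), giving (6, 2).
Player I earns 4 sequentially versus 6 at the Nash outcome: worse off.

worse off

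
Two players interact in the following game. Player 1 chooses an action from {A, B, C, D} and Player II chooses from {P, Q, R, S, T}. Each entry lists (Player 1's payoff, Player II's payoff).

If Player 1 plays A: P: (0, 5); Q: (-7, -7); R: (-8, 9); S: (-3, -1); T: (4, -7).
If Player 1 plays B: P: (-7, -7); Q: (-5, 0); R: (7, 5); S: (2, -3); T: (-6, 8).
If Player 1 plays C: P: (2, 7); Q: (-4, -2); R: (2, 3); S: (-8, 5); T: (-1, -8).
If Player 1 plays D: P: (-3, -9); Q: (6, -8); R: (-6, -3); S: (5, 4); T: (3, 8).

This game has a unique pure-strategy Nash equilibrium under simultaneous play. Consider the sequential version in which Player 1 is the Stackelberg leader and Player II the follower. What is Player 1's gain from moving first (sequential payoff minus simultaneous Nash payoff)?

Solve by backward induction (Player 1 leads).
- A: Player II compares 5, -7, 9, -1, -7 and picks R; Player 1 would get -8.
- B: Player II compares -7, 0, 5, -3, 8 and picks T; Player 1 would get -6.
- C: Player II compares 7, -2, 3, 5, -8 and picks P; Player 1 would get 2.
- D: Player II compares -9, -8, -3, 4, 8 and picks T; Player 1 would get 3.
Among -8, -6, 2, 3, the best is 3 at D. Subgame-perfect outcome: (D, T) with payoffs (3, 8).
Now find the simultaneous Nash equilibrium.
Player 1's best replies: P→C; Q→D; R→B; S→D; T→A.
Player II's best replies: A→R; B→T; C→P; D→T.
The unique mutual best reply is (C, P), giving (2, 7).
Player 1's commitment gain: 3 − 2 = 1.

1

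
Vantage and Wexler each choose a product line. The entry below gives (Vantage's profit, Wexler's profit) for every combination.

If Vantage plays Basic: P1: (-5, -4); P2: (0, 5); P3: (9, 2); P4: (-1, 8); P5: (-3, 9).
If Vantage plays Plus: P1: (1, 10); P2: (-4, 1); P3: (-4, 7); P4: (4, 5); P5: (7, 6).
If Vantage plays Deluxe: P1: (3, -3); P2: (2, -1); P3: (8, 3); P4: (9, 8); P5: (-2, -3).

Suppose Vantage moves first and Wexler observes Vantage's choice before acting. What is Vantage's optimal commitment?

Work backward from Wexler's decision.
- Basic: Wexler compares -4, 5, 2, 8, 9 and picks P5; Vantage would get -3.
- Plus: Wexler compares 10, 1, 7, 5, 6 and picks P1; Vantage would get 1.
- Deluxe: Wexler compares -3, -1, 3, 8, -3 and picks P4; Vantage would get 9.
Among -3, 1, 9, the best is 9 at Deluxe. Subgame-perfect outcome: (Deluxe, P4) with payoffs (9, 8).

Deluxe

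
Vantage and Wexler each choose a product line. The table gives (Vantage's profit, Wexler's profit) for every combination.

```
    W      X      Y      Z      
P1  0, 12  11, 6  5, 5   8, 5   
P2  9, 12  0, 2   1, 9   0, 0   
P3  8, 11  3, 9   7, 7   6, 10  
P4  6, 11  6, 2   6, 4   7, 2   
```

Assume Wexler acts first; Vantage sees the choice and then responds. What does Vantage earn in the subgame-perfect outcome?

Backward induction with Wexler moving first.
- W: Vantage compares 0, 9, 8, 6 and picks P2; Wexler would get 12.
- X: Vantage compares 11, 0, 3, 6 and picks P1; Wexler would get 6.
- Y: Vantage compares 5, 1, 7, 6 and picks P3; Wexler would get 7.
- Z: Vantage compares 8, 0, 6, 7 and picks P1; Wexler would get 5.
Wexler's induced payoffs are 12, 6, 7, 5, so Wexler commits to W. Subgame-perfect outcome: (P2, W) with payoffs (9, 12).

9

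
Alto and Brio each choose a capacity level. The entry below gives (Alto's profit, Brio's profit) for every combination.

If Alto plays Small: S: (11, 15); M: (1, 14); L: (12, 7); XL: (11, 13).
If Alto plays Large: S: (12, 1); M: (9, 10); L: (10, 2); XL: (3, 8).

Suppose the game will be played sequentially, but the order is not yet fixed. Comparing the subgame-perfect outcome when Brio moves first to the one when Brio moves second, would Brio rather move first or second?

If Alto leads: Brio's best replies are Small→S, Large→M; Alto's induced payoffs 11, 9; outcome (Small, S), payoffs (11, 15).
If Brio leads: Alto's best replies are S→Large, M→Large, L→Small, XL→Small; Brio's induced payoffs 1, 10, 7, 13; outcome (Small, XL), payoffs (11, 13).
Brio gets 13 moving first and 15 moving second, so Brio prefers to move second.

second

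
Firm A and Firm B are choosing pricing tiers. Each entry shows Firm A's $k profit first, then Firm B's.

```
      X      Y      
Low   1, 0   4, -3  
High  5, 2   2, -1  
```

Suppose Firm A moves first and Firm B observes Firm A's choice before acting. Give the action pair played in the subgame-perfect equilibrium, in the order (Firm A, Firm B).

(High, X)

Solve by backward induction (Firm A leads).
- Low → Firm B plays X (best of 0, -3); Firm A gets 1.
- High → Firm B plays X (best of 2, -1); Firm A gets 5.
Firm A's induced payoffs are 1, 5, so Firm A commits to High. Subgame-perfect outcome: (High, X) with payoffs (5, 2).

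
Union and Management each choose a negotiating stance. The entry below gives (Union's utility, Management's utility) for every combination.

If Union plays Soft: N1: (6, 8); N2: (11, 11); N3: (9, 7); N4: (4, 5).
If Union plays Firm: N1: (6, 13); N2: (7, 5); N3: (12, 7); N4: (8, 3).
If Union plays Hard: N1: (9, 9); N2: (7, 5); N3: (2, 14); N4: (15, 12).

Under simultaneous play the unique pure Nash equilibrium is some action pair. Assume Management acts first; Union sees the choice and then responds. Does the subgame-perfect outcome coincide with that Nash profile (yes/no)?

no

Work backward from Union's decision.
- N1: BR = Hard, leader payoff 9.
- N2: BR = Soft, leader payoff 11.
- N3: BR = Firm, leader payoff 7.
- N4: BR = Hard, leader payoff 12.
Maximizing over 9, 11, 7, 12, Management chooses N4. Subgame-perfect outcome: (Hard, N4) with payoffs (15, 12).
Now find the simultaneous Nash equilibrium.
Union's best replies: N1→Hard; N2→Soft; N3→Firm; N4→Hard.
Management's best replies: Soft→N2; Firm→N1; Hard→N3.
Only (Soft, N2) has each player best-responding; Nash payoffs (11, 11).
Sequential outcome (Hard, N4) differs from the Nash profile (Soft, N2).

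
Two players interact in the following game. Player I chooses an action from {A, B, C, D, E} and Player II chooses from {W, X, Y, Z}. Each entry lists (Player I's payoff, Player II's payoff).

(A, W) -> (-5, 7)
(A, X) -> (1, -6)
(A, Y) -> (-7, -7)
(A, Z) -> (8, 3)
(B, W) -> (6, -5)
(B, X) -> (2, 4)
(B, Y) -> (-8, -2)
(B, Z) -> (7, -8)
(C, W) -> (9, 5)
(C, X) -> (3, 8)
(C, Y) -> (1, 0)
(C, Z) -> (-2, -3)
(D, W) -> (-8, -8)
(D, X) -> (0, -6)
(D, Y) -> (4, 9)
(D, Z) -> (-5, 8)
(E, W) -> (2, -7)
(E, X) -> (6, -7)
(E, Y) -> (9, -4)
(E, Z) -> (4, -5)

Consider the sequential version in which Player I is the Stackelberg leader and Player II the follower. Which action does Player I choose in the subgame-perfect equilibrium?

Solve by backward induction (Player I leads).
- A: BR = W, leader payoff -5.
- B: BR = X, leader payoff 2.
- C: BR = X, leader payoff 3.
- D: BR = Y, leader payoff 4.
- E: BR = Y, leader payoff 9.
Among -5, 2, 3, 4, 9, the best is 9 at E. Subgame-perfect outcome: (E, Y) with payoffs (9, -4).

E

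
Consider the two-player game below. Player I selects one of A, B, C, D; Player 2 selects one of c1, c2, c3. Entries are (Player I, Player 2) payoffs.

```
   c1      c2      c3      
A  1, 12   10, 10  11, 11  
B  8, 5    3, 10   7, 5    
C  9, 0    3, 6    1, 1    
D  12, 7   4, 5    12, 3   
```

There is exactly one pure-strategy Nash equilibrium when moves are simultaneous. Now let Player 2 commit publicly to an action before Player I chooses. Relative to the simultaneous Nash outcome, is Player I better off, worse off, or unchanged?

worse off

Player I best-responds to each possible Player 2 move:
- c1: Player I compares 1, 8, 9, 12 and picks D; Player 2 would get 7.
- c2: Player I compares 10, 3, 3, 4 and picks A; Player 2 would get 10.
- c3: Player I compares 11, 7, 1, 12 and picks D; Player 2 would get 3.
Among 7, 10, 3, the best is 10 at c2. Subgame-perfect outcome: (A, c2) with payoffs (10, 10).
Under simultaneous play:
Player I's best replies: c1→D; c2→A; c3→D.
Player 2's best replies: A→c1; B→c2; C→c2; D→c1.
Only (D, c1) has each player best-responding; Nash payoffs (12, 7).
Player I earns 10 sequentially versus 12 at the Nash outcome: worse off.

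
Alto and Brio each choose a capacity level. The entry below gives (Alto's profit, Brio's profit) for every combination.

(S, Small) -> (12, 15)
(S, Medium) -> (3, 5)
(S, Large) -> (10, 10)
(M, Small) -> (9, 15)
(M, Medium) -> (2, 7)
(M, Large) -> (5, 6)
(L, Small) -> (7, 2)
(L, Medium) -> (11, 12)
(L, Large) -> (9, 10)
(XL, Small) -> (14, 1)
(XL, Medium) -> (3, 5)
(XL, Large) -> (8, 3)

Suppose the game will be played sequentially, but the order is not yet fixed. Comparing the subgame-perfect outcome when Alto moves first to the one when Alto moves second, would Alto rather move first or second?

first

If Alto leads: Brio's best replies are S→Small, M→Small, L→Medium, XL→Medium; Alto's induced payoffs 12, 9, 11, 3; outcome (S, Small), payoffs (12, 15).
If Brio leads: Alto's best replies are Small→XL, Medium→L, Large→S; Brio's induced payoffs 1, 12, 10; outcome (L, Medium), payoffs (11, 12).
Alto gets 12 moving first and 11 moving second, so Alto prefers to move first.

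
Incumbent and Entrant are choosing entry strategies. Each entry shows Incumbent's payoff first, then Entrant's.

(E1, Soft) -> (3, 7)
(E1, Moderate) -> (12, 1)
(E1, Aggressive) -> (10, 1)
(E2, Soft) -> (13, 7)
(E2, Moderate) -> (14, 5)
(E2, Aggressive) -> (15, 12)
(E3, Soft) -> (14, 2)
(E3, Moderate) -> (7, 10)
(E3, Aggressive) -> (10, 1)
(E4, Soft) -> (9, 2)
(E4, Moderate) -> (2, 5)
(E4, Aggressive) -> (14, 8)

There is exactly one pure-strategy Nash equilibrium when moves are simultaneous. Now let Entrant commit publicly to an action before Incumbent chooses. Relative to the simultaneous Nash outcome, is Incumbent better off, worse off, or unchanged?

Solve by backward induction (Entrant leads).
- Soft → Incumbent plays E3 (best of 3, 13, 14, 9); Entrant gets 2.
- Moderate → Incumbent plays E2 (best of 12, 14, 7, 2); Entrant gets 5.
- Aggressive → Incumbent plays E2 (best of 10, 15, 10, 14); Entrant gets 12.
Maximizing over 2, 5, 12, Entrant chooses Aggressive. Subgame-perfect outcome: (E2, Aggressive) with payoffs (15, 12).
For the simultaneous game, intersect best replies.
Incumbent's best replies: Soft→E3; Moderate→E2; Aggressive→E2.
Entrant's best replies: E1→Soft; E2→Aggressive; E3→Moderate; E4→Aggressive.
The unique mutual best reply is (E2, Aggressive), giving (15, 12).
Incumbent earns 15 sequentially versus 15 at the Nash outcome: unchanged.

unchanged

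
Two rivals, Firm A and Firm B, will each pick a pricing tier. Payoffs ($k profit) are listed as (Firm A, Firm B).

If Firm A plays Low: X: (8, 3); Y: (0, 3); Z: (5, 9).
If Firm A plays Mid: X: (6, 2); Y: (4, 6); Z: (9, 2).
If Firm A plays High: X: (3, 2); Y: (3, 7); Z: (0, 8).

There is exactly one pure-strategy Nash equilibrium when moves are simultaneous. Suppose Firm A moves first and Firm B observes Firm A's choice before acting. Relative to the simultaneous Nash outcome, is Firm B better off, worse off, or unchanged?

better off

Work backward from Firm B's decision.
- Low: BR = Z, leader payoff 5.
- Mid: BR = Y, leader payoff 4.
- High: BR = Z, leader payoff 0.
Maximizing over 5, 4, 0, Firm A chooses Low. Subgame-perfect outcome: (Low, Z) with payoffs (5, 9).
For the simultaneous game, intersect best replies.
Firm A's best replies: X→Low; Y→Mid; Z→Mid.
Firm B's best replies: Low→Z; Mid→Y; High→Z.
Only (Mid, Y) has each player best-responding; Nash payoffs (4, 6).
Firm B earns 9 sequentially versus 6 at the Nash outcome: better off.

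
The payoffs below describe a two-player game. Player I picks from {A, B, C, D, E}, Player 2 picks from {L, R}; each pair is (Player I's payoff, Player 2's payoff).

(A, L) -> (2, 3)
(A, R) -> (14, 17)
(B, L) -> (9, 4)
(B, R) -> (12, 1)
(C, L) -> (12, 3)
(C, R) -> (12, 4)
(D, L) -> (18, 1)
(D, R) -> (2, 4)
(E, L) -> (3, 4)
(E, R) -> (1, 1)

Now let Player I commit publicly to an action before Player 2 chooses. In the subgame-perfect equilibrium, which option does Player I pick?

A

Backward induction with Player I moving first.
- A: Player 2 compares 3, 17 and picks R; Player I would get 14.
- B: Player 2 compares 4, 1 and picks L; Player I would get 9.
- C: Player 2 compares 3, 4 and picks R; Player I would get 12.
- D: Player 2 compares 1, 4 and picks R; Player I would get 2.
- E: Player 2 compares 4, 1 and picks L; Player I would get 3.
Among 14, 9, 12, 2, 3, the best is 14 at A. Subgame-perfect outcome: (A, R) with payoffs (14, 17).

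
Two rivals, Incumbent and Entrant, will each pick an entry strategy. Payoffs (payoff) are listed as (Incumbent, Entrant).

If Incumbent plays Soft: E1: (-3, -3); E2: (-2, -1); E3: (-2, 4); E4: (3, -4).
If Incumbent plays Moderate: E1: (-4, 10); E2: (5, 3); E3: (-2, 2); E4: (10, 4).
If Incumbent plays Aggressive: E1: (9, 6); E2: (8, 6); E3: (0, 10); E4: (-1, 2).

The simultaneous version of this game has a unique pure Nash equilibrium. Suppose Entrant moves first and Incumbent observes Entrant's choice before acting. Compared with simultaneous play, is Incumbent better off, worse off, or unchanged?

unchanged

Incumbent best-responds to each possible Entrant move:
- E1 → Incumbent plays Aggressive (best of -3, -4, 9); Entrant gets 6.
- E2 → Incumbent plays Aggressive (best of -2, 5, 8); Entrant gets 6.
- E3 → Incumbent plays Aggressive (best of -2, -2, 0); Entrant gets 10.
- E4 → Incumbent plays Moderate (best of 3, 10, -1); Entrant gets 4.
Entrant's induced payoffs are 6, 6, 10, 4, so Entrant commits to E3. Subgame-perfect outcome: (Aggressive, E3) with payoffs (0, 10).
Now find the simultaneous Nash equilibrium.
Incumbent's best replies: E1→Aggressive; E2→Aggressive; E3→Aggressive; E4→Moderate.
Entrant's best replies: Soft→E3; Moderate→E1; Aggressive→E3.
The unique mutual best reply is (Aggressive, E3), giving (0, 10).
Incumbent earns 0 sequentially versus 0 at the Nash outcome: unchanged.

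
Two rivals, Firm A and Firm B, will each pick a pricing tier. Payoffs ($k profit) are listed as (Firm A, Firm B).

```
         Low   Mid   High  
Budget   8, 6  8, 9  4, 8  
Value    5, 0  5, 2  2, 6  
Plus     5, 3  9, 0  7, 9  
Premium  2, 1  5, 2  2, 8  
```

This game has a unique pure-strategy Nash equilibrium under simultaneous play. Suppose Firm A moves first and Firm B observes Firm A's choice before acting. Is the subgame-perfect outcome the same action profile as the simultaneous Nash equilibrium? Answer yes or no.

Solve by backward induction (Firm A leads).
- Budget: Firm B compares 6, 9, 8 and picks Mid; Firm A would get 8.
- Value: Firm B compares 0, 2, 6 and picks High; Firm A would get 2.
- Plus: Firm B compares 3, 0, 9 and picks High; Firm A would get 7.
- Premium: Firm B compares 1, 2, 8 and picks High; Firm A would get 2.
Firm A's induced payoffs are 8, 2, 7, 2, so Firm A commits to Budget. Subgame-perfect outcome: (Budget, Mid) with payoffs (8, 9).
For the simultaneous game, intersect best replies.
Firm A's best replies: Low→Budget; Mid→Plus; High→Plus.
Firm B's best replies: Budget→Mid; Value→High; Plus→High; Premium→High.
The unique mutual best reply is (Plus, High), giving (7, 9).
Sequential outcome (Budget, Mid) differs from the Nash profile (Plus, High).

no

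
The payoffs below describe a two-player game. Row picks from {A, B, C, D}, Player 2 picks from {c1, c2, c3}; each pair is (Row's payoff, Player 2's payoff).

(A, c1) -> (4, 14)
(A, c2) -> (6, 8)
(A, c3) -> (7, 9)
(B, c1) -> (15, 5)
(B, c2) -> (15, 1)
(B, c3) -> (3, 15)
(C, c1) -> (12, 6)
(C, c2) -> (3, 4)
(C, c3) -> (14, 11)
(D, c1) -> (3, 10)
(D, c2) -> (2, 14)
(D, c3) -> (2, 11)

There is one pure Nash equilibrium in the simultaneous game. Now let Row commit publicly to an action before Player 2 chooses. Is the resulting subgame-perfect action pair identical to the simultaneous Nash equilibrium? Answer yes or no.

Work backward from Player 2's decision.
- A → Player 2 plays c1 (best of 14, 8, 9); Row gets 4.
- B → Player 2 plays c3 (best of 5, 1, 15); Row gets 3.
- C → Player 2 plays c3 (best of 6, 4, 11); Row gets 14.
- D → Player 2 plays c2 (best of 10, 14, 11); Row gets 2.
Among 4, 3, 14, 2, the best is 14 at C. Subgame-perfect outcome: (C, c3) with payoffs (14, 11).
For the simultaneous game, intersect best replies.
Row's best replies: c1→B; c2→B; c3→C.
Player 2's best replies: A→c1; B→c3; C→c3; D→c2.
The unique mutual best reply is (C, c3), giving (14, 11).
Sequential outcome (C, c3) coincides with the Nash profile (C, c3).

yes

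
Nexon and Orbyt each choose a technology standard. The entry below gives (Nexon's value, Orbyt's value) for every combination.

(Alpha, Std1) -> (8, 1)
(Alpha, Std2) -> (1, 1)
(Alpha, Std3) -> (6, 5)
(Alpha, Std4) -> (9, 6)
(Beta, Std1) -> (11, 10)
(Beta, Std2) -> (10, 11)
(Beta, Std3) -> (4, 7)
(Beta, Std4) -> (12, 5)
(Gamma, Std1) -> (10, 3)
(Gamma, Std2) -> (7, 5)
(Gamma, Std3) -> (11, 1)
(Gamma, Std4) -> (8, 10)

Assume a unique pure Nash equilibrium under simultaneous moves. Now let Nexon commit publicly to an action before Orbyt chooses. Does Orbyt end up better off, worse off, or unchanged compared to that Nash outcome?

Solve by backward induction (Nexon leads).
- Alpha: BR = Std4, leader payoff 9.
- Beta: BR = Std2, leader payoff 10.
- Gamma: BR = Std4, leader payoff 8.
Among 9, 10, 8, the best is 10 at Beta. Subgame-perfect outcome: (Beta, Std2) with payoffs (10, 11).
Now find the simultaneous Nash equilibrium.
Nexon's best replies: Std1→Beta; Std2→Beta; Std3→Gamma; Std4→Beta.
Orbyt's best replies: Alpha→Std4; Beta→Std2; Gamma→Std4.
The unique mutual best reply is (Beta, Std2), giving (10, 11).
Orbyt earns 11 sequentially versus 11 at the Nash outcome: unchanged.

unchanged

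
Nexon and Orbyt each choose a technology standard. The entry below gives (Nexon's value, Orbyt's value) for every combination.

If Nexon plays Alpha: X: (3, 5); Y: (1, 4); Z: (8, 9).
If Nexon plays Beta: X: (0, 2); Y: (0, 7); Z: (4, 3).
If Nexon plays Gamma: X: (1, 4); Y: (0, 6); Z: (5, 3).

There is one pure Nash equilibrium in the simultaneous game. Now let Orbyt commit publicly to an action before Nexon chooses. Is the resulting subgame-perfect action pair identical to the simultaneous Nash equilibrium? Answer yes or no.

yes

Solve by backward induction (Orbyt leads).
- X → Nexon plays Alpha (best of 3, 0, 1); Orbyt gets 5.
- Y → Nexon plays Alpha (best of 1, 0, 0); Orbyt gets 4.
- Z → Nexon plays Alpha (best of 8, 4, 5); Orbyt gets 9.
Among 5, 4, 9, the best is 9 at Z. Subgame-perfect outcome: (Alpha, Z) with payoffs (8, 9).
Under simultaneous play:
Nexon's best replies: X→Alpha; Y→Alpha; Z→Alpha.
Orbyt's best replies: Alpha→Z; Beta→Y; Gamma→Y.
Only (Alpha, Z) has each player best-responding; Nash payoffs (8, 9).
Sequential outcome (Alpha, Z) coincides with the Nash profile (Alpha, Z).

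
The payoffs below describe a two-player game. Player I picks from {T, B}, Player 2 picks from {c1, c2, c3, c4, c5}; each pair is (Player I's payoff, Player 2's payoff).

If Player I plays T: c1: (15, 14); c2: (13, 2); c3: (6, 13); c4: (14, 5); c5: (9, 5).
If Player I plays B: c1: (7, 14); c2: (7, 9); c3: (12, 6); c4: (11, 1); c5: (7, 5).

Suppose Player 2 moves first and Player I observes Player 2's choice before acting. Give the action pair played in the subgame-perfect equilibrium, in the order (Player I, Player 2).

(T, c1)

Player I best-responds to each possible Player 2 move:
- c1: BR = T, leader payoff 14.
- c2: BR = T, leader payoff 2.
- c3: BR = B, leader payoff 6.
- c4: BR = T, leader payoff 5.
- c5: BR = T, leader payoff 5.
Maximizing over 14, 2, 6, 5, 5, Player 2 chooses c1. Subgame-perfect outcome: (T, c1) with payoffs (15, 14).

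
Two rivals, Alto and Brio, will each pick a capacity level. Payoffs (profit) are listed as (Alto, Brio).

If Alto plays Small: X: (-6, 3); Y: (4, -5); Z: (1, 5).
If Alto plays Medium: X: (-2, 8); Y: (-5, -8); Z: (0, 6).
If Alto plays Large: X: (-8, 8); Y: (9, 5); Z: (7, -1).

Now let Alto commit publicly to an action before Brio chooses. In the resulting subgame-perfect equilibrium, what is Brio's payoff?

5

Solve by backward induction (Alto leads).
- Small: BR = Z, leader payoff 1.
- Medium: BR = X, leader payoff -2.
- Large: BR = X, leader payoff -8.
Alto's induced payoffs are 1, -2, -8, so Alto commits to Small. Subgame-perfect outcome: (Small, Z) with payoffs (1, 5).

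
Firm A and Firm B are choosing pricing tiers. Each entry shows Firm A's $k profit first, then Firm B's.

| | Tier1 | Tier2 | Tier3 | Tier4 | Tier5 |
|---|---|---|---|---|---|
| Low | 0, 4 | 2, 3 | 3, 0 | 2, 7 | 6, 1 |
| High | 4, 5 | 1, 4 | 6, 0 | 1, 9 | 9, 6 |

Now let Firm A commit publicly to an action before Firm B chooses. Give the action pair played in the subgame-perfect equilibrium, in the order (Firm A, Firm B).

Work backward from Firm B's decision.
- Low: BR = Tier4, leader payoff 2.
- High: BR = Tier4, leader payoff 1.
Maximizing over 2, 1, Firm A chooses Low. Subgame-perfect outcome: (Low, Tier4) with payoffs (2, 7).

(Low, Tier4)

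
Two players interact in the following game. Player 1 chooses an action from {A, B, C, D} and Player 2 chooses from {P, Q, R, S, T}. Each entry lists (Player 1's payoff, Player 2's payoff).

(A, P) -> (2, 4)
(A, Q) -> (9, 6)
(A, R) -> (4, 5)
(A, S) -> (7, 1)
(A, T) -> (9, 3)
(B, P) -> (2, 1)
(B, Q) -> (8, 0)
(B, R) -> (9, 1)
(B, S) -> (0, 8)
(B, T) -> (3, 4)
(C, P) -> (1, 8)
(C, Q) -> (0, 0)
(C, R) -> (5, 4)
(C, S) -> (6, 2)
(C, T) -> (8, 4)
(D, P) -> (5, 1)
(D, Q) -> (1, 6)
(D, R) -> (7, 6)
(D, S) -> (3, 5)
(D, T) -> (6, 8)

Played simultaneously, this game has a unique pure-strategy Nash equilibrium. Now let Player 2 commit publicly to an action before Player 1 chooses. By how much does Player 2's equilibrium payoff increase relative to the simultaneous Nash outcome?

0

Solve by backward induction (Player 2 leads).
- P: BR = D, leader payoff 1.
- Q: BR = A, leader payoff 6.
- R: BR = B, leader payoff 1.
- S: BR = A, leader payoff 1.
- T: BR = A, leader payoff 3.
Maximizing over 1, 6, 1, 1, 3, Player 2 chooses Q. Subgame-perfect outcome: (A, Q) with payoffs (9, 6).
Now find the simultaneous Nash equilibrium.
Player 1's best replies: P→D; Q→A; R→B; S→A; T→A.
Player 2's best replies: A→Q; B→S; C→P; D→T.
Only (A, Q) has each player best-responding; Nash payoffs (9, 6).
Player 2's commitment gain: 6 − 6 = 0.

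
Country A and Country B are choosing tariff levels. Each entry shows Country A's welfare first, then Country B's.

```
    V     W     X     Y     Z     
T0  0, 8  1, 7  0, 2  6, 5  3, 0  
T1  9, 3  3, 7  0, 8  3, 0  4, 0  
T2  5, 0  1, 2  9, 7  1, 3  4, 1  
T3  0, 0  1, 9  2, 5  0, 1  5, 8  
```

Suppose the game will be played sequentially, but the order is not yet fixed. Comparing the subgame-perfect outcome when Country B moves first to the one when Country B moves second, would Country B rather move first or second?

first

If Country A leads: Country B's best replies are T0→V, T1→X, T2→X, T3→W; Country A's induced payoffs 0, 0, 9, 1; outcome (T2, X), payoffs (9, 7).
If Country B leads: Country A's best replies are V→T1, W→T1, X→T2, Y→T0, Z→T3; Country B's induced payoffs 3, 7, 7, 5, 8; outcome (T3, Z), payoffs (5, 8).
Country B gets 8 moving first and 7 moving second, so Country B prefers to move first.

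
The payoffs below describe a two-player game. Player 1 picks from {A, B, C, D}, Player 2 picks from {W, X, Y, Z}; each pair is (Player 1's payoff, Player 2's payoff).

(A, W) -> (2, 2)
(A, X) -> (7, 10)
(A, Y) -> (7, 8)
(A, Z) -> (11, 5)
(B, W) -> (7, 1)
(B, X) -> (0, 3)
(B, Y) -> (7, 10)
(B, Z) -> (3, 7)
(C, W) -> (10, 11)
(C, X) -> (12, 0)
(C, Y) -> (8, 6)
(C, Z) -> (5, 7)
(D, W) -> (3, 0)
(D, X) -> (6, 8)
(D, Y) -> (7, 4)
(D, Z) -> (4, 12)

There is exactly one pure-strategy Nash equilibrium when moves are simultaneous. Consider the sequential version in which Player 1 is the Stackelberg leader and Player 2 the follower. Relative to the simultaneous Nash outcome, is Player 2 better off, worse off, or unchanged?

Player 2 best-responds to each possible Player 1 move:
- A → Player 2 plays X (best of 2, 10, 8, 5); Player 1 gets 7.
- B → Player 2 plays Y (best of 1, 3, 10, 7); Player 1 gets 7.
- C → Player 2 plays W (best of 11, 0, 6, 7); Player 1 gets 10.
- D → Player 2 plays Z (best of 0, 8, 4, 12); Player 1 gets 4.
Maximizing over 7, 7, 10, 4, Player 1 chooses C. Subgame-perfect outcome: (C, W) with payoffs (10, 11).
Now find the simultaneous Nash equilibrium.
Player 1's best replies: W→C; X→C; Y→C; Z→A.
Player 2's best replies: A→X; B→Y; C→W; D→Z.
The unique mutual best reply is (C, W), giving (10, 11).
Player 2 earns 11 sequentially versus 11 at the Nash outcome: unchanged.

unchanged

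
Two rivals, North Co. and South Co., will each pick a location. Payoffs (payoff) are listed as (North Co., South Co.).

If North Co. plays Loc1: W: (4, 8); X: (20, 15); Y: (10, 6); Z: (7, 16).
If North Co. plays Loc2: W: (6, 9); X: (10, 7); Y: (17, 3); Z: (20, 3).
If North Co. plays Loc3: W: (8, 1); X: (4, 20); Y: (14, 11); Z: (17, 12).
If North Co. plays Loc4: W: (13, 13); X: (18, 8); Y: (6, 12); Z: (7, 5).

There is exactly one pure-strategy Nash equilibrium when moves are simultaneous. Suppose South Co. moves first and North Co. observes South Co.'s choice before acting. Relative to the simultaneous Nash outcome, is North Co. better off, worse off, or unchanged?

Solve by backward induction (South Co. leads).
- W: BR = Loc4, leader payoff 13.
- X: BR = Loc1, leader payoff 15.
- Y: BR = Loc2, leader payoff 3.
- Z: BR = Loc2, leader payoff 3.
Among 13, 15, 3, 3, the best is 15 at X. Subgame-perfect outcome: (Loc1, X) with payoffs (20, 15).
Now find the simultaneous Nash equilibrium.
North Co.'s best replies: W→Loc4; X→Loc1; Y→Loc2; Z→Loc2.
South Co.'s best replies: Loc1→Z; Loc2→W; Loc3→X; Loc4→W.
The unique mutual best reply is (Loc4, W), giving (13, 13).
North Co. earns 20 sequentially versus 13 at the Nash outcome: better off.

better off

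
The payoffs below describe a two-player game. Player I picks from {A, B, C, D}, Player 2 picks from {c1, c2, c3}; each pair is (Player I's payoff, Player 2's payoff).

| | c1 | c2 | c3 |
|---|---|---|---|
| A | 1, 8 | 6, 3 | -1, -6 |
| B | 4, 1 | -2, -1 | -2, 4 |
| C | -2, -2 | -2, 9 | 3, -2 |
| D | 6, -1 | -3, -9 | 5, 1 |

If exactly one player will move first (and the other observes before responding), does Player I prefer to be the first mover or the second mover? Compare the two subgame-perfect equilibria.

If Player I leads: Player 2's best replies are A→c1, B→c3, C→c2, D→c3; Player I's induced payoffs 1, -2, -2, 5; outcome (D, c3), payoffs (5, 1).
If Player 2 leads: Player I's best replies are c1→D, c2→A, c3→D; Player 2's induced payoffs -1, 3, 1; outcome (A, c2), payoffs (6, 3).
Player I gets 5 moving first and 6 moving second, so Player I prefers to move second.

second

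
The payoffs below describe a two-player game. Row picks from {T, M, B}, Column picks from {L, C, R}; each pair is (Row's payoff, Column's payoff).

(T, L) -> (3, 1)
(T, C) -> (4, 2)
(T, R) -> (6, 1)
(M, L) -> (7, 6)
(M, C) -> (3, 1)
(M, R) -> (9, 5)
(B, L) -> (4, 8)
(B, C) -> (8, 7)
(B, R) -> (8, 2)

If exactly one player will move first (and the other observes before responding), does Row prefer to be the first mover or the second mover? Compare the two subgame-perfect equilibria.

second

If Row leads: Column's best replies are T→C, M→L, B→L; Row's induced payoffs 4, 7, 4; outcome (M, L), payoffs (7, 6).
If Column leads: Row's best replies are L→M, C→B, R→M; Column's induced payoffs 6, 7, 5; outcome (B, C), payoffs (8, 7).
Row gets 7 moving first and 8 moving second, so Row prefers to move second.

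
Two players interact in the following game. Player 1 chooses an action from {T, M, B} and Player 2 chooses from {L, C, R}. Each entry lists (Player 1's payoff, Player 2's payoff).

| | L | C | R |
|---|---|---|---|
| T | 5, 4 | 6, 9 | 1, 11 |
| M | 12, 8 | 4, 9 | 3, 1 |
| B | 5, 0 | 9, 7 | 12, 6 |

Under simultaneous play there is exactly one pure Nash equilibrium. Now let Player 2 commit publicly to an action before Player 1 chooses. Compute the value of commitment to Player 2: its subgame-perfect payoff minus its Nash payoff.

Backward induction with Player 2 moving first.
- L: Player 1 compares 5, 12, 5 and picks M; Player 2 would get 8.
- C: Player 1 compares 6, 4, 9 and picks B; Player 2 would get 7.
- R: Player 1 compares 1, 3, 12 and picks B; Player 2 would get 6.
Among 8, 7, 6, the best is 8 at L. Subgame-perfect outcome: (M, L) with payoffs (12, 8).
Now find the simultaneous Nash equilibrium.
Player 1's best replies: L→M; C→B; R→B.
Player 2's best replies: T→R; M→C; B→C.
Only (B, C) has each player best-responding; Nash payoffs (9, 7).
Player 2's commitment gain: 8 − 7 = 1.

1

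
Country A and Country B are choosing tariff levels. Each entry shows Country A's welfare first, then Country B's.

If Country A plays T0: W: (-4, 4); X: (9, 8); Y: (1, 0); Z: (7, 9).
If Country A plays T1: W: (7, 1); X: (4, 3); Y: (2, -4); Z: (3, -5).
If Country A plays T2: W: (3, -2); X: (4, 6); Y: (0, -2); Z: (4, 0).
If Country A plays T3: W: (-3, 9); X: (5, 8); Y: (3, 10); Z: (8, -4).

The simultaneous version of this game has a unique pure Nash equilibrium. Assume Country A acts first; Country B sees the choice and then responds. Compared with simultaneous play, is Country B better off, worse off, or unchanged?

Work backward from Country B's decision.
- T0 → Country B plays Z (best of 4, 8, 0, 9); Country A gets 7.
- T1 → Country B plays X (best of 1, 3, -4, -5); Country A gets 4.
- T2 → Country B plays X (best of -2, 6, -2, 0); Country A gets 4.
- T3 → Country B plays Y (best of 9, 8, 10, -4); Country A gets 3.
Country A's induced payoffs are 7, 4, 4, 3, so Country A commits to T0. Subgame-perfect outcome: (T0, Z) with payoffs (7, 9).
For the simultaneous game, intersect best replies.
Country A's best replies: W→T1; X→T0; Y→T3; Z→T3.
Country B's best replies: T0→Z; T1→X; T2→X; T3→Y.
Only (T3, Y) has each player best-responding; Nash payoffs (3, 10).
Country B earns 9 sequentially versus 10 at the Nash outcome: worse off.

worse off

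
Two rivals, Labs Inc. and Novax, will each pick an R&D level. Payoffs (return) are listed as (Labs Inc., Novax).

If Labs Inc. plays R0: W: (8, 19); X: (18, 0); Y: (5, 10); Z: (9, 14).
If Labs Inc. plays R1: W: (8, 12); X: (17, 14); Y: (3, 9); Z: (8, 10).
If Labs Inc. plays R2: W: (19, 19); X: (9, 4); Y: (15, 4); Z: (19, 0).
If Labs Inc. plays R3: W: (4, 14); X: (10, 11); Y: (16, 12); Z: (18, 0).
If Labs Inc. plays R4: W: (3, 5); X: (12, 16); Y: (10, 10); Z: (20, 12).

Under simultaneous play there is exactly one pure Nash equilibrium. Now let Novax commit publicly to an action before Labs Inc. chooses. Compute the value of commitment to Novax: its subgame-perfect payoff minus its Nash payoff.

0

Labs Inc. best-responds to each possible Novax move:
- W: Labs Inc. compares 8, 8, 19, 4, 3 and picks R2; Novax would get 19.
- X: Labs Inc. compares 18, 17, 9, 10, 12 and picks R0; Novax would get 0.
- Y: Labs Inc. compares 5, 3, 15, 16, 10 and picks R3; Novax would get 12.
- Z: Labs Inc. compares 9, 8, 19, 18, 20 and picks R4; Novax would get 12.
Maximizing over 19, 0, 12, 12, Novax chooses W. Subgame-perfect outcome: (R2, W) with payoffs (19, 19).
For the simultaneous game, intersect best replies.
Labs Inc.'s best replies: W→R2; X→R0; Y→R3; Z→R4.
Novax's best replies: R0→W; R1→X; R2→W; R3→W; R4→X.
Only (R2, W) has each player best-responding; Nash payoffs (19, 19).
Novax's commitment gain: 19 − 19 = 0.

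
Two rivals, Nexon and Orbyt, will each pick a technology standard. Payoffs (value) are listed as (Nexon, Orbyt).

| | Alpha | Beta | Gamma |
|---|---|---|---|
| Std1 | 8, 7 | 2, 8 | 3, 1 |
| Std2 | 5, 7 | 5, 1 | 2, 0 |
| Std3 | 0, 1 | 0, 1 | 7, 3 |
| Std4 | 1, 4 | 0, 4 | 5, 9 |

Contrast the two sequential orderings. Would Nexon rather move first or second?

If Nexon leads: Orbyt's best replies are Std1→Beta, Std2→Alpha, Std3→Gamma, Std4→Gamma; Nexon's induced payoffs 2, 5, 7, 5; outcome (Std3, Gamma), payoffs (7, 3).
If Orbyt leads: Nexon's best replies are Alpha→Std1, Beta→Std2, Gamma→Std3; Orbyt's induced payoffs 7, 1, 3; outcome (Std1, Alpha), payoffs (8, 7).
Nexon gets 7 moving first and 8 moving second, so Nexon prefers to move second.

second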